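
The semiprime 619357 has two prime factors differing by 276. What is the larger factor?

937

Since p = q + 276, we have 619357 = q(q + 276), so q² + 276q − 619357 = 0.
Discriminant: 276² + 4·619357 = 76176 + 2477428 = 2553604; √2553604 = 1598.
q = (−276 + 1598)/2 = 661, and p = q + 276 = 937.
Check: 661 · 937 = 619357.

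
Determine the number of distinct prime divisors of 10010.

5

10010 = 2 · 5005
5005 = 5 · 1001
1001 = 7 · 143
143 = 11 · 13
10010 = 2 · 5 · 7 · 11 · 13, which has 5 distinct prime factors.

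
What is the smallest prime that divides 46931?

71

46931 is odd.
Digit sum 23, not divisible by 3.
Ends in 1: not divisible by 5.
7: 46931 = 7·6704 + 3
11: 46931 = 11·4266 + 5
13: 46931 = 13·3610 + 1
17: 46931 = 17·2760 + 11
19: 46931 = 19·2470 + 1
23: 46931 = 23·2040 + 11
29: 46931 = 29·1618 + 9
31: 46931 = 31·1513 + 28
37: 46931 = 37·1268 + 15
41: 46931 = 41·1144 + 27
43: 46931 = 43·1091 + 18
47: 46931 = 47·998 + 25
53: 46931 = 53·885 + 26
59: 46931 = 59·795 + 26
61: 46931 = 61·769 + 22
67: 46931 = 67·700 + 31
71: 46931 = 71·661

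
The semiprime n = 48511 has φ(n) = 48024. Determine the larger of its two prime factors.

349

φ(n) = (p−1)(q−1) = n − (p+q) + 1, so p + q = 48511 − 48024 + 1 = 488.
p and q are the roots of t² − 488t + 48511 = 0.
Discriminant: 488² − 4·48511 = 238144 − 194044 = 44100; √44100 = 210.
q = (488 − 210)/2 = 139, p = (488 + 210)/2 = 349.
Check: 139 · 349 = 48511.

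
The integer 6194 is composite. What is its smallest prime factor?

2

6194 is even: 2 divides it.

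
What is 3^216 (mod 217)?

78

3^1 ≡ 3 (mod 217)
3^2 ≡ 3^2 = 9 ≡ 9 (mod 217)
3^4 ≡ 9^2 = 81 ≡ 81 (mod 217)
3^8 ≡ 81^2 = 6561 ≡ 51 (mod 217)
3^16 ≡ 51^2 = 2601 ≡ 214 (mod 217)
3^32 ≡ 214^2 = 45796 ≡ 9 (mod 217)
3^64 ≡ 9^2 = 81 ≡ 81 (mod 217)
3^128 ≡ 81^2 = 6561 ≡ 51 (mod 217)
216 = 128 + 64 + 16 + 8 in binary powers of 2.
So 3^216 ≡ 51 · 81 · 214 · 51 ≡ 78 (mod 217).
Since 78 ≠ 1, base 3 is a Fermat witness: 217 is composite.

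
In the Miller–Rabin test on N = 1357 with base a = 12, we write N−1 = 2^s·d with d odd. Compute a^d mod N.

579

1357 − 1 = 1356 = 2^2 · 339, so d = 339.
12^1 ≡ 12 (mod 1357)
12^2 ≡ 12^2 = 144 ≡ 144 (mod 1357)
12^4 ≡ 144^2 = 20736 ≡ 381 (mod 1357)
12^8 ≡ 381^2 = 145161 ≡ 1319 (mod 1357)
12^16 ≡ 1319^2 = 1739761 ≡ 87 (mod 1357)
12^32 ≡ 87^2 = 7569 ≡ 784 (mod 1357)
12^64 ≡ 784^2 = 614656 ≡ 1292 (mod 1357)
12^128 ≡ 1292^2 = 1669264 ≡ 154 (mod 1357)
12^256 ≡ 154^2 = 23716 ≡ 647 (mod 1357)
339 = 256 + 64 + 16 + 2 + 1 in binary powers of 2.
So 12^339 ≡ 647 · 1292 · 87 · 144 · 12 ≡ 579 (mod 1357).
Squaring chain: 579 → 62; never reaches −1, so base 12 is a Miller–Rabin witness that 1357 is composite.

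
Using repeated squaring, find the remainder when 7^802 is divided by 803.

654

7^1 ≡ 7 (mod 803)
7^2 ≡ 7^2 = 49 ≡ 49 (mod 803)
7^4 ≡ 49^2 = 2401 ≡ 795 (mod 803)
7^8 ≡ 795^2 = 632025 ≡ 64 (mod 803)
7^16 ≡ 64^2 = 4096 ≡ 81 (mod 803)
7^32 ≡ 81^2 = 6561 ≡ 137 (mod 803)
7^64 ≡ 137^2 = 18769 ≡ 300 (mod 803)
7^128 ≡ 300^2 = 90000 ≡ 64 (mod 803)
7^256 ≡ 64^2 = 4096 ≡ 81 (mod 803)
7^512 ≡ 81^2 = 6561 ≡ 137 (mod 803)
802 = 512 + 256 + 32 + 2 in binary powers of 2.
So 7^802 ≡ 137 · 81 · 137 · 49 ≡ 654 (mod 803).
Since 654 ≠ 1, base 7 is a Fermat witness: 803 is composite.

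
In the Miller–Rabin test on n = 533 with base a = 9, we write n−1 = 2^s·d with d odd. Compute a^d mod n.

9

533 − 1 = 532 = 2^2 · 133, so d = 133.
9^1 ≡ 9 (mod 533)
9^2 ≡ 9^2 = 81 ≡ 81 (mod 533)
9^4 ≡ 81^2 = 6561 ≡ 165 (mod 533)
9^8 ≡ 165^2 = 27225 ≡ 42 (mod 533)
9^16 ≡ 42^2 = 1764 ≡ 165 (mod 533)
9^32 ≡ 165^2 = 27225 ≡ 42 (mod 533)
9^64 ≡ 42^2 = 1764 ≡ 165 (mod 533)
9^128 ≡ 165^2 = 27225 ≡ 42 (mod 533)
133 = 128 + 4 + 1 in binary powers of 2.
So 9^133 ≡ 42 · 165 · 9 ≡ 9 (mod 533).
Squaring chain: 9 → 81; never reaches −1, so base 9 is a Miller–Rabin witness that 533 is composite.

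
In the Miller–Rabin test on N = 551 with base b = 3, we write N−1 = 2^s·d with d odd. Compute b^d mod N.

414

551 − 1 = 550 = 2^1 · 275, so d = 275.
3^1 ≡ 3 (mod 551)
3^2 ≡ 3^2 = 9 ≡ 9 (mod 551)
3^4 ≡ 9^2 = 81 ≡ 81 (mod 551)
3^8 ≡ 81^2 = 6561 ≡ 500 (mod 551)
3^16 ≡ 500^2 = 250000 ≡ 397 (mod 551)
3^32 ≡ 397^2 = 157609 ≡ 23 (mod 551)
3^64 ≡ 23^2 = 529 ≡ 529 (mod 551)
3^128 ≡ 529^2 = 279841 ≡ 484 (mod 551)
3^256 ≡ 484^2 = 234256 ≡ 81 (mod 551)
275 = 256 + 16 + 2 + 1 in binary powers of 2.
So 3^275 ≡ 81 · 397 · 9 · 3 ≡ 414 (mod 551).
Squaring chain: 414; never reaches −1, so base 3 is a Miller–Rabin witness that 551 is composite.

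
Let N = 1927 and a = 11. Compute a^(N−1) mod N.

11^1 ≡ 11 (mod 1927)
11^2 ≡ 11^2 = 121 ≡ 121 (mod 1927)
11^4 ≡ 121^2 = 14641 ≡ 1152 (mod 1927)
11^8 ≡ 1152^2 = 1327104 ≡ 1328 (mod 1927)
11^16 ≡ 1328^2 = 1763584 ≡ 379 (mod 1927)
11^32 ≡ 379^2 = 143641 ≡ 1043 (mod 1927)
11^64 ≡ 1043^2 = 1087849 ≡ 1021 (mod 1927)
11^128 ≡ 1021^2 = 1042441 ≡ 1861 (mod 1927)
11^256 ≡ 1861^2 = 3463321 ≡ 502 (mod 1927)
11^512 ≡ 502^2 = 252004 ≡ 1494 (mod 1927)
11^1024 ≡ 1494^2 = 2232036 ≡ 570 (mod 1927)
1926 = 1024 + 512 + 256 + 128 + 4 + 2 in binary powers of 2.
So 11^1926 ≡ 570 · 1494 · 502 · 1861 · 1152 · 121 ≡ 484 (mod 1927).
Since 484 ≠ 1, base 11 is a Fermat witness: 1927 is composite.

484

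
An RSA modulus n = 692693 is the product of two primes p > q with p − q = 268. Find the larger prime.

Since p = q + 268, we have 692693 = q(q + 268), so q² + 268q − 692693 = 0.
Discriminant: 268² + 4·692693 = 71824 + 2770772 = 2842596; √2842596 = 1686.
q = (−268 + 1686)/2 = 709, and p = q + 268 = 977.
Check: 709 · 977 = 692693.

977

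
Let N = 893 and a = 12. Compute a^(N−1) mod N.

178

12^1 ≡ 12 (mod 893)
12^2 ≡ 12^2 = 144 ≡ 144 (mod 893)
12^4 ≡ 144^2 = 20736 ≡ 197 (mod 893)
12^8 ≡ 197^2 = 38809 ≡ 410 (mod 893)
12^16 ≡ 410^2 = 168100 ≡ 216 (mod 893)
12^32 ≡ 216^2 = 46656 ≡ 220 (mod 893)
12^64 ≡ 220^2 = 48400 ≡ 178 (mod 893)
12^128 ≡ 178^2 = 31684 ≡ 429 (mod 893)
12^256 ≡ 429^2 = 184041 ≡ 83 (mod 893)
12^512 ≡ 83^2 = 6889 ≡ 638 (mod 893)
892 = 512 + 256 + 64 + 32 + 16 + 8 + 4 in binary powers of 2.
So 12^892 ≡ 638 · 83 · 178 · 220 · 216 · 410 · 197 ≡ 178 (mod 893).
Since 178 ≠ 1, base 12 is a Fermat witness: 893 is composite.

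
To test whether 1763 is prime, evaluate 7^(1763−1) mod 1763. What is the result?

1197

7^1 ≡ 7 (mod 1763)
7^2 ≡ 7^2 = 49 ≡ 49 (mod 1763)
7^4 ≡ 49^2 = 2401 ≡ 638 (mod 1763)
7^8 ≡ 638^2 = 407044 ≡ 1554 (mod 1763)
7^16 ≡ 1554^2 = 2414916 ≡ 1369 (mod 1763)
7^32 ≡ 1369^2 = 1874161 ≡ 92 (mod 1763)
7^64 ≡ 92^2 = 8464 ≡ 1412 (mod 1763)
7^128 ≡ 1412^2 = 1993744 ≡ 1554 (mod 1763)
7^256 ≡ 1554^2 = 2414916 ≡ 1369 (mod 1763)
7^512 ≡ 1369^2 = 1874161 ≡ 92 (mod 1763)
7^1024 ≡ 92^2 = 8464 ≡ 1412 (mod 1763)
1762 = 1024 + 512 + 128 + 64 + 32 + 2 in binary powers of 2.
So 7^1762 ≡ 1412 · 92 · 1554 · 1412 · 92 · 49 ≡ 1197 (mod 1763).
Since 1197 ≠ 1, base 7 is a Fermat witness: 1763 is composite.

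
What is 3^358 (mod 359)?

1

3^1 ≡ 3 (mod 359)
3^2 ≡ 3^2 = 9 ≡ 9 (mod 359)
3^4 ≡ 9^2 = 81 ≡ 81 (mod 359)
3^8 ≡ 81^2 = 6561 ≡ 99 (mod 359)
3^16 ≡ 99^2 = 9801 ≡ 108 (mod 359)
3^32 ≡ 108^2 = 11664 ≡ 176 (mod 359)
3^64 ≡ 176^2 = 30976 ≡ 102 (mod 359)
3^128 ≡ 102^2 = 10404 ≡ 352 (mod 359)
3^256 ≡ 352^2 = 123904 ≡ 49 (mod 359)
358 = 256 + 64 + 32 + 4 + 2 in binary powers of 2.
So 3^358 ≡ 49 · 102 · 176 · 81 · 9 ≡ 1 (mod 359).
Since the result is 1, base 3 gives no evidence that 359 is composite.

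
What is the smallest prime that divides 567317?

567317 is odd.
Digit sum 29, not divisible by 3.
Ends in 7: not divisible by 5.
7: 567317 = 7·81045 + 2
11: 567317 = 11·51574 + 3
13: 567317 = 13·43639 + 10
17: 567317 = 17·33371 + 10
19: 567317 = 19·29858 + 15
23: 567317 = 23·24665 + 22
29: 567317 = 29·19562 + 19
31: 567317 = 31·18300 + 17
37: 567317 = 37·15332 + 33
41: 567317 = 41·13837

41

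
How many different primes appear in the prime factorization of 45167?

45167 = 31^2 · 47
45167 = 31^2 · 47, which has 2 distinct prime factors.

2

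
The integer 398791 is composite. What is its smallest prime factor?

19

398791 is odd.
Digit sum 37, not divisible by 3.
Ends in 1: not divisible by 5.
7: 398791 = 7·56970 + 1
11: 398791 = 11·36253 + 8
13: 398791 = 13·30676 + 3
17: 398791 = 17·23458 + 5
19: 398791 = 19·20989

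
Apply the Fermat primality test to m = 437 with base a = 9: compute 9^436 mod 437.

9^1 ≡ 9 (mod 437)
9^2 ≡ 9^2 = 81 ≡ 81 (mod 437)
9^4 ≡ 81^2 = 6561 ≡ 6 (mod 437)
9^8 ≡ 6^2 = 36 ≡ 36 (mod 437)
9^16 ≡ 36^2 = 1296 ≡ 422 (mod 437)
9^32 ≡ 422^2 = 178084 ≡ 225 (mod 437)
9^64 ≡ 225^2 = 50625 ≡ 370 (mod 437)
9^128 ≡ 370^2 = 136900 ≡ 119 (mod 437)
9^256 ≡ 119^2 = 14161 ≡ 177 (mod 437)
436 = 256 + 128 + 32 + 16 + 4 in binary powers of 2.
So 9^436 ≡ 177 · 119 · 225 · 422 · 6 ≡ 234 (mod 437).
Since 234 ≠ 1, base 9 is a Fermat witness: 437 is composite.

234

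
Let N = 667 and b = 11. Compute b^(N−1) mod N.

216

11^1 ≡ 11 (mod 667)
11^2 ≡ 11^2 = 121 ≡ 121 (mod 667)
11^4 ≡ 121^2 = 14641 ≡ 634 (mod 667)
11^8 ≡ 634^2 = 401956 ≡ 422 (mod 667)
11^16 ≡ 422^2 = 178084 ≡ 662 (mod 667)
11^32 ≡ 662^2 = 438244 ≡ 25 (mod 667)
11^64 ≡ 25^2 = 625 ≡ 625 (mod 667)
11^128 ≡ 625^2 = 390625 ≡ 430 (mod 667)
11^256 ≡ 430^2 = 184900 ≡ 141 (mod 667)
11^512 ≡ 141^2 = 19881 ≡ 538 (mod 667)
666 = 512 + 128 + 16 + 8 + 2 in binary powers of 2.
So 11^666 ≡ 538 · 430 · 662 · 422 · 121 ≡ 216 (mod 667).
Since 216 ≠ 1, base 11 is a Fermat witness: 667 is composite.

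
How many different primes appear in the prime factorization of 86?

86 = 2 · 43
86 = 2 · 43, which has 2 distinct prime factors.

2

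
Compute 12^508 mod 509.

1

12^1 ≡ 12 (mod 509)
12^2 ≡ 12^2 = 144 ≡ 144 (mod 509)
12^4 ≡ 144^2 = 20736 ≡ 376 (mod 509)
12^8 ≡ 376^2 = 141376 ≡ 383 (mod 509)
12^16 ≡ 383^2 = 146689 ≡ 97 (mod 509)
12^32 ≡ 97^2 = 9409 ≡ 247 (mod 509)
12^64 ≡ 247^2 = 61009 ≡ 438 (mod 509)
12^128 ≡ 438^2 = 191844 ≡ 460 (mod 509)
12^256 ≡ 460^2 = 211600 ≡ 365 (mod 509)
508 = 256 + 128 + 64 + 32 + 16 + 8 + 4 in binary powers of 2.
So 12^508 ≡ 365 · 460 · 438 · 247 · 97 · 383 · 376 ≡ 1 (mod 509).
Since the result is 1, base 12 gives no evidence that 509 is composite.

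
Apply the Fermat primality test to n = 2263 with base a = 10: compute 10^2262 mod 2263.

2236

10^1 ≡ 10 (mod 2263)
10^2 ≡ 10^2 = 100 ≡ 100 (mod 2263)
10^4 ≡ 100^2 = 10000 ≡ 948 (mod 2263)
10^8 ≡ 948^2 = 898704 ≡ 293 (mod 2263)
10^16 ≡ 293^2 = 85849 ≡ 2118 (mod 2263)
10^32 ≡ 2118^2 = 4485924 ≡ 658 (mod 2263)
10^64 ≡ 658^2 = 432964 ≡ 731 (mod 2263)
10^128 ≡ 731^2 = 534361 ≡ 293 (mod 2263)
10^256 ≡ 293^2 = 85849 ≡ 2118 (mod 2263)
10^512 ≡ 2118^2 = 4485924 ≡ 658 (mod 2263)
10^1024 ≡ 658^2 = 432964 ≡ 731 (mod 2263)
10^2048 ≡ 731^2 = 534361 ≡ 293 (mod 2263)
2262 = 2048 + 128 + 64 + 16 + 4 + 2 in binary powers of 2.
So 10^2262 ≡ 293 · 293 · 731 · 2118 · 948 · 100 ≡ 2236 (mod 2263).
Since 2236 ≠ 1, base 10 is a Fermat witness: 2263 is composite.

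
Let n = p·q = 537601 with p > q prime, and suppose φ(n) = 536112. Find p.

877

φ(n) = (p−1)(q−1) = n − (p+q) + 1, so p + q = 537601 − 536112 + 1 = 1490.
p and q are the roots of t² − 1490t + 537601 = 0.
Discriminant: 1490² − 4·537601 = 2220100 − 2150404 = 69696; √69696 = 264.
q = (1490 − 264)/2 = 613, p = (1490 + 264)/2 = 877.
Check: 613 · 877 = 537601.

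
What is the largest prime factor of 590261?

590261 = 7 · 84323
84323 = 37 · 2279
2279 = 43 · 53
53 is prime.
So 590261 = 7 · 37 · 43 · 53; the largest prime factor is 53.

53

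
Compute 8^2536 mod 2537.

21

8^1 ≡ 8 (mod 2537)
8^2 ≡ 8^2 = 64 ≡ 64 (mod 2537)
8^4 ≡ 64^2 = 4096 ≡ 1559 (mod 2537)
8^8 ≡ 1559^2 = 2430481 ≡ 35 (mod 2537)
8^16 ≡ 35^2 = 1225 ≡ 1225 (mod 2537)
8^32 ≡ 1225^2 = 1500625 ≡ 1258 (mod 2537)
8^64 ≡ 1258^2 = 1582564 ≡ 2013 (mod 2537)
8^128 ≡ 2013^2 = 4052169 ≡ 580 (mod 2537)
8^256 ≡ 580^2 = 336400 ≡ 1516 (mod 2537)
8^512 ≡ 1516^2 = 2298256 ≡ 2271 (mod 2537)
8^1024 ≡ 2271^2 = 5157441 ≡ 2257 (mod 2537)
8^2048 ≡ 2257^2 = 5094049 ≡ 2290 (mod 2537)
2536 = 2048 + 256 + 128 + 64 + 32 + 8 in binary powers of 2.
So 8^2536 ≡ 2290 · 1516 · 580 · 2013 · 1258 · 35 ≡ 21 (mod 2537).
Since 21 ≠ 1, base 8 is a Fermat witness: 2537 is composite.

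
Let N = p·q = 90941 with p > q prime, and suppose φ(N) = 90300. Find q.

φ(n) = (p−1)(q−1) = n − (p+q) + 1, so p + q = 90941 − 90300 + 1 = 642.
p and q are the roots of t² − 642t + 90941 = 0.
Discriminant: 642² − 4·90941 = 412164 − 363764 = 48400; √48400 = 220.
q = (642 − 220)/2 = 211, p = (642 + 220)/2 = 431.
Check: 211 · 431 = 90941.

211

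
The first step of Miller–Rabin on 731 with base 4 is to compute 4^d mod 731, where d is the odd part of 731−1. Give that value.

731 − 1 = 730 = 2^1 · 365, so d = 365.
4^1 ≡ 4 (mod 731)
4^2 ≡ 4^2 = 16 ≡ 16 (mod 731)
4^4 ≡ 16^2 = 256 ≡ 256 (mod 731)
4^8 ≡ 256^2 = 65536 ≡ 477 (mod 731)
4^16 ≡ 477^2 = 227529 ≡ 188 (mod 731)
4^32 ≡ 188^2 = 35344 ≡ 256 (mod 731)
4^64 ≡ 256^2 = 65536 ≡ 477 (mod 731)
4^128 ≡ 477^2 = 227529 ≡ 188 (mod 731)
4^256 ≡ 188^2 = 35344 ≡ 256 (mod 731)
365 = 256 + 64 + 32 + 8 + 4 + 1 in binary powers of 2.
So 4^365 ≡ 256 · 477 · 256 · 477 · 256 · 4 ≡ 4 (mod 731).
Squaring chain: 4; never reaches −1, so base 4 is a Miller–Rabin witness that 731 is composite.

4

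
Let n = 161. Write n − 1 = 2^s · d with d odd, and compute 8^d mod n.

85

161 − 1 = 160 = 2^5 · 5, so d = 5.
8^1 ≡ 8 (mod 161)
8^2 ≡ 8^2 = 64 ≡ 64 (mod 161)
8^4 ≡ 64^2 = 4096 ≡ 71 (mod 161)
5 = 4 + 1 in binary powers of 2.
So 8^5 ≡ 71 · 8 ≡ 85 (mod 161).
Squaring chain: 85 → 141 → 78 → 127 → 29; never reaches −1, so base 8 is a Miller–Rabin witness that 161 is composite.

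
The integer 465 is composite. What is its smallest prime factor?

3

465 is odd.
Digit sum 15, divisible by 3.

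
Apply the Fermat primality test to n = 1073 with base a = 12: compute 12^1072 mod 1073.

900

12^1 ≡ 12 (mod 1073)
12^2 ≡ 12^2 = 144 ≡ 144 (mod 1073)
12^4 ≡ 144^2 = 20736 ≡ 349 (mod 1073)
12^8 ≡ 349^2 = 121801 ≡ 552 (mod 1073)
12^16 ≡ 552^2 = 304704 ≡ 1045 (mod 1073)
12^32 ≡ 1045^2 = 1092025 ≡ 784 (mod 1073)
12^64 ≡ 784^2 = 614656 ≡ 900 (mod 1073)
12^128 ≡ 900^2 = 810000 ≡ 958 (mod 1073)
12^256 ≡ 958^2 = 917764 ≡ 349 (mod 1073)
12^512 ≡ 349^2 = 121801 ≡ 552 (mod 1073)
12^1024 ≡ 552^2 = 304704 ≡ 1045 (mod 1073)
1072 = 1024 + 32 + 16 in binary powers of 2.
So 12^1072 ≡ 1045 · 784 · 1045 ≡ 900 (mod 1073).
Since 900 ≠ 1, base 12 is a Fermat witness: 1073 is composite.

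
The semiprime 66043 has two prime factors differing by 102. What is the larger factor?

Since p = q + 102, we have 66043 = q(q + 102), so q² + 102q − 66043 = 0.
Discriminant: 102² + 4·66043 = 10404 + 264172 = 274576; √274576 = 524.
q = (−102 + 524)/2 = 211, and p = q + 102 = 313.
Check: 211 · 313 = 66043.

313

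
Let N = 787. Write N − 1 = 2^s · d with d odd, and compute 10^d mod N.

787 − 1 = 786 = 2^1 · 393, so d = 393.
10^1 ≡ 10 (mod 787)
10^2 ≡ 10^2 = 100 ≡ 100 (mod 787)
10^4 ≡ 100^2 = 10000 ≡ 556 (mod 787)
10^8 ≡ 556^2 = 309136 ≡ 632 (mod 787)
10^16 ≡ 632^2 = 399424 ≡ 415 (mod 787)
10^32 ≡ 415^2 = 172225 ≡ 659 (mod 787)
10^64 ≡ 659^2 = 434281 ≡ 644 (mod 787)
10^128 ≡ 644^2 = 414736 ≡ 774 (mod 787)
10^256 ≡ 774^2 = 599076 ≡ 169 (mod 787)
393 = 256 + 128 + 8 + 1 in binary powers of 2.
So 10^393 ≡ 169 · 774 · 632 · 10 ≡ 1 (mod 787).
Since 10^d ≡ 1 (mod 787), base 10 does not prove 787 composite.

1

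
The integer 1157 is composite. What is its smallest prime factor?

1157 is odd.
Digit sum 14, not divisible by 3.
Ends in 7: not divisible by 5.
7: 1157 = 7·165 + 2
11: 1157 = 11·105 + 2
13: 1157 = 13·89

13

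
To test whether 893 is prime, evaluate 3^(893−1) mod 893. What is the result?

3^1 ≡ 3 (mod 893)
3^2 ≡ 3^2 = 9 ≡ 9 (mod 893)
3^4 ≡ 9^2 = 81 ≡ 81 (mod 893)
3^8 ≡ 81^2 = 6561 ≡ 310 (mod 893)
3^16 ≡ 310^2 = 96100 ≡ 549 (mod 893)
3^32 ≡ 549^2 = 301401 ≡ 460 (mod 893)
3^64 ≡ 460^2 = 211600 ≡ 852 (mod 893)
3^128 ≡ 852^2 = 725904 ≡ 788 (mod 893)
3^256 ≡ 788^2 = 620944 ≡ 309 (mod 893)
3^512 ≡ 309^2 = 95481 ≡ 823 (mod 893)
892 = 512 + 256 + 64 + 32 + 16 + 8 + 4 in binary powers of 2.
So 3^892 ≡ 823 · 309 · 852 · 460 · 549 · 310 · 81 ≡ 852 (mod 893).
Since 852 ≠ 1, base 3 is a Fermat witness: 893 is composite.

852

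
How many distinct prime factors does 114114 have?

114114 = 2 · 57057
57057 = 3 · 19019
19019 = 7 · 2717
2717 = 11 · 247
247 = 13 · 19
114114 = 2 · 3 · 7 · 11 · 13 · 19, which has 6 distinct prime factors.

6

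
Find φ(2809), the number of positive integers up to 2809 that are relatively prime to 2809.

2756

Factor: 2809 = 53^2.
φ(2809) = 53^1·(53−1) = 2756.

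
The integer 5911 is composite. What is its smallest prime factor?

5911 is odd.
Digit sum 16, not divisible by 3.
Ends in 1: not divisible by 5.
7: 5911 = 7·844 + 3
11: 5911 = 11·537 + 4
13: 5911 = 13·454 + 9
17: 5911 = 17·347 + 12
19: 5911 = 19·311 + 2
23: 5911 = 23·257

23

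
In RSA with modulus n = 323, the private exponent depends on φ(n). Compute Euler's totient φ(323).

Factor: 323 = 17 · 19.
φ(323) = (17−1) · (19−1) = 16 · 18 = 288.

288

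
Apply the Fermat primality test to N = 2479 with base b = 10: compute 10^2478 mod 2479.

1000

10^1 ≡ 10 (mod 2479)
10^2 ≡ 10^2 = 100 ≡ 100 (mod 2479)
10^4 ≡ 100^2 = 10000 ≡ 84 (mod 2479)
10^8 ≡ 84^2 = 7056 ≡ 2098 (mod 2479)
10^16 ≡ 2098^2 = 4401604 ≡ 1379 (mod 2479)
10^32 ≡ 1379^2 = 1901641 ≡ 248 (mod 2479)
10^64 ≡ 248^2 = 61504 ≡ 2008 (mod 2479)
10^128 ≡ 2008^2 = 4032064 ≡ 1210 (mod 2479)
10^256 ≡ 1210^2 = 1464100 ≡ 1490 (mod 2479)
10^512 ≡ 1490^2 = 2220100 ≡ 1395 (mod 2479)
10^1024 ≡ 1395^2 = 1946025 ≡ 10 (mod 2479)
10^2048 ≡ 10^2 = 100 ≡ 100 (mod 2479)
2478 = 2048 + 256 + 128 + 32 + 8 + 4 + 2 in binary powers of 2.
So 10^2478 ≡ 100 · 1490 · 1210 · 248 · 2098 · 84 · 100 ≡ 1000 (mod 2479).
Since 1000 ≠ 1, base 10 is a Fermat witness: 2479 is composite.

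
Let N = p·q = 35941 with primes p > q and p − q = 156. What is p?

283

Since p = q + 156, we have 35941 = q(q + 156), so q² + 156q − 35941 = 0.
Discriminant: 156² + 4·35941 = 24336 + 143764 = 168100; √168100 = 410.
q = (−156 + 410)/2 = 127, and p = q + 156 = 283.
Check: 127 · 283 = 35941.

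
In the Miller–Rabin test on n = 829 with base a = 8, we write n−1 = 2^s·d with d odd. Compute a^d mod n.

829 − 1 = 828 = 2^2 · 207, so d = 207.
8^1 ≡ 8 (mod 829)
8^2 ≡ 8^2 = 64 ≡ 64 (mod 829)
8^4 ≡ 64^2 = 4096 ≡ 780 (mod 829)
8^8 ≡ 780^2 = 608400 ≡ 743 (mod 829)
8^16 ≡ 743^2 = 552049 ≡ 764 (mod 829)
8^32 ≡ 764^2 = 583696 ≡ 80 (mod 829)
8^64 ≡ 80^2 = 6400 ≡ 597 (mod 829)
8^128 ≡ 597^2 = 356409 ≡ 768 (mod 829)
207 = 128 + 64 + 8 + 4 + 2 + 1 in binary powers of 2.
So 8^207 ≡ 768 · 597 · 743 · 780 · 64 · 8 ≡ 246 (mod 829).
Squaring chain: 246 → 828; reaches −1, so base 8 does not prove 829 composite.

246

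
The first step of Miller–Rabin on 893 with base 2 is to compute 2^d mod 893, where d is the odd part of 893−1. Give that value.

893 − 1 = 892 = 2^2 · 223, so d = 223.
2^1 ≡ 2 (mod 893)
2^2 ≡ 2^2 = 4 ≡ 4 (mod 893)
2^4 ≡ 4^2 = 16 ≡ 16 (mod 893)
2^8 ≡ 16^2 = 256 ≡ 256 (mod 893)
2^16 ≡ 256^2 = 65536 ≡ 347 (mod 893)
2^32 ≡ 347^2 = 120409 ≡ 747 (mod 893)
2^64 ≡ 747^2 = 558009 ≡ 777 (mod 893)
2^128 ≡ 777^2 = 603729 ≡ 61 (mod 893)
223 = 128 + 64 + 16 + 8 + 4 + 2 + 1 in binary powers of 2.
So 2^223 ≡ 61 · 777 · 347 · 256 · 16 · 4 · 2 ≡ 394 (mod 893).
Squaring chain: 394 → 747; never reaches −1, so base 2 is a Miller–Rabin witness that 893 is composite.

394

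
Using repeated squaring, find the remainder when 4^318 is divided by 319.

284

4^1 ≡ 4 (mod 319)
4^2 ≡ 4^2 = 16 ≡ 16 (mod 319)
4^4 ≡ 16^2 = 256 ≡ 256 (mod 319)
4^8 ≡ 256^2 = 65536 ≡ 141 (mod 319)
4^16 ≡ 141^2 = 19881 ≡ 103 (mod 319)
4^32 ≡ 103^2 = 10609 ≡ 82 (mod 319)
4^64 ≡ 82^2 = 6724 ≡ 25 (mod 319)
4^128 ≡ 25^2 = 625 ≡ 306 (mod 319)
4^256 ≡ 306^2 = 93636 ≡ 169 (mod 319)
318 = 256 + 32 + 16 + 8 + 4 + 2 in binary powers of 2.
So 4^318 ≡ 169 · 82 · 103 · 141 · 256 · 16 ≡ 284 (mod 319).
Since 284 ≠ 1, base 4 is a Fermat witness: 319 is composite.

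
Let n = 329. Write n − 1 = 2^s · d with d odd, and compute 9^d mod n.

130

329 − 1 = 328 = 2^3 · 41, so d = 41.
9^1 ≡ 9 (mod 329)
9^2 ≡ 9^2 = 81 ≡ 81 (mod 329)
9^4 ≡ 81^2 = 6561 ≡ 310 (mod 329)
9^8 ≡ 310^2 = 96100 ≡ 32 (mod 329)
9^16 ≡ 32^2 = 1024 ≡ 37 (mod 329)
9^32 ≡ 37^2 = 1369 ≡ 53 (mod 329)
41 = 32 + 8 + 1 in binary powers of 2.
So 9^41 ≡ 53 · 32 · 9 ≡ 130 (mod 329).
Squaring chain: 130 → 121 → 165; never reaches −1, so base 9 is a Miller–Rabin witness that 329 is composite.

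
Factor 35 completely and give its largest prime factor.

35 = 5 · 7
7 is prime.
So 35 = 5 · 7; the largest prime factor is 7.

7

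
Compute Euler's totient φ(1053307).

Factor: 1053307 = 67 · 79 · 199.
φ(1053307) = (67−1) · (79−1) · (199−1) = 66 · 78 · 198 = 1019304.

1019304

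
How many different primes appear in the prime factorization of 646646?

646646 = 2 · 323323
323323 = 7 · 46189
46189 = 11 · 4199
4199 = 13 · 323
323 = 17 · 19
646646 = 2 · 7 · 11 · 13 · 17 · 19, which has 6 distinct prime factors.

6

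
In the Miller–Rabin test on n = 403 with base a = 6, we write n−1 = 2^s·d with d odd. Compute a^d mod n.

278

403 − 1 = 402 = 2^1 · 201, so d = 201.
6^1 ≡ 6 (mod 403)
6^2 ≡ 6^2 = 36 ≡ 36 (mod 403)
6^4 ≡ 36^2 = 1296 ≡ 87 (mod 403)
6^8 ≡ 87^2 = 7569 ≡ 315 (mod 403)
6^16 ≡ 315^2 = 99225 ≡ 87 (mod 403)
6^32 ≡ 87^2 = 7569 ≡ 315 (mod 403)
6^64 ≡ 315^2 = 99225 ≡ 87 (mod 403)
6^128 ≡ 87^2 = 7569 ≡ 315 (mod 403)
201 = 128 + 64 + 8 + 1 in binary powers of 2.
So 6^201 ≡ 315 · 87 · 315 · 6 ≡ 278 (mod 403).
Squaring chain: 278; never reaches −1, so base 6 is a Miller–Rabin witness that 403 is composite.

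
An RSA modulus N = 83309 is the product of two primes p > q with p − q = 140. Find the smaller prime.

227

Since p = q + 140, we have 83309 = q(q + 140), so q² + 140q − 83309 = 0.
Discriminant: 140² + 4·83309 = 19600 + 333236 = 352836; √352836 = 594.
q = (−140 + 594)/2 = 227, and p = q + 140 = 367.
Check: 227 · 367 = 83309.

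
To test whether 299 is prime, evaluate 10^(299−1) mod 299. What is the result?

10^1 ≡ 10 (mod 299)
10^2 ≡ 10^2 = 100 ≡ 100 (mod 299)
10^4 ≡ 100^2 = 10000 ≡ 133 (mod 299)
10^8 ≡ 133^2 = 17689 ≡ 48 (mod 299)
10^16 ≡ 48^2 = 2304 ≡ 211 (mod 299)
10^32 ≡ 211^2 = 44521 ≡ 269 (mod 299)
10^64 ≡ 269^2 = 72361 ≡ 3 (mod 299)
10^128 ≡ 3^2 = 9 ≡ 9 (mod 299)
10^256 ≡ 9^2 = 81 ≡ 81 (mod 299)
298 = 256 + 32 + 8 + 2 in binary powers of 2.
So 10^298 ≡ 81 · 269 · 48 · 100 ≡ 289 (mod 299).
Since 289 ≠ 1, base 10 is a Fermat witness: 299 is composite.

289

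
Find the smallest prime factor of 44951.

79

44951 is odd.
Digit sum 23, not divisible by 3.
Ends in 1: not divisible by 5.
7: 44951 = 7·6421 + 4
11: 44951 = 11·4086 + 5
13: 44951 = 13·3457 + 10
17: 44951 = 17·2644 + 3
19: 44951 = 19·2365 + 16
23: 44951 = 23·1954 + 9
29: 44951 = 29·1550 + 1
31: 44951 = 31·1450 + 1
37: 44951 = 37·1214 + 33
41: 44951 = 41·1096 + 15
43: 44951 = 43·1045 + 16
47: 44951 = 47·956 + 19
53: 44951 = 53·848 + 7
59: 44951 = 59·761 + 52
61: 44951 = 61·736 + 55
67: 44951 = 67·670 + 61
71: 44951 = 71·633 + 8
73: 44951 = 73·615 + 56
79: 44951 = 79·569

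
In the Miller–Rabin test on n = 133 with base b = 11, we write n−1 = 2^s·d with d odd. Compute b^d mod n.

1

133 − 1 = 132 = 2^2 · 33, so d = 33.
11^1 ≡ 11 (mod 133)
11^2 ≡ 11^2 = 121 ≡ 121 (mod 133)
11^4 ≡ 121^2 = 14641 ≡ 11 (mod 133)
11^8 ≡ 11^2 = 121 ≡ 121 (mod 133)
11^16 ≡ 121^2 = 14641 ≡ 11 (mod 133)
11^32 ≡ 11^2 = 121 ≡ 121 (mod 133)
33 = 32 + 1 in binary powers of 2.
So 11^33 ≡ 121 · 11 ≡ 1 (mod 133).
Since 11^d ≡ 1 (mod 133), base 11 does not prove 133 composite.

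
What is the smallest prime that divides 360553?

360553 is odd.
Digit sum 22, not divisible by 3.
Ends in 3: not divisible by 5.
7: 360553 = 7·51507 + 4
11: 360553 = 11·32777 + 6
13: 360553 = 13·27734 + 11
17: 360553 = 17·21209

17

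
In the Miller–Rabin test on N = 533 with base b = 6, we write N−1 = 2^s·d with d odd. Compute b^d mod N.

188

533 − 1 = 532 = 2^2 · 133, so d = 133.
6^1 ≡ 6 (mod 533)
6^2 ≡ 6^2 = 36 ≡ 36 (mod 533)
6^4 ≡ 36^2 = 1296 ≡ 230 (mod 533)
6^8 ≡ 230^2 = 52900 ≡ 133 (mod 533)
6^16 ≡ 133^2 = 17689 ≡ 100 (mod 533)
6^32 ≡ 100^2 = 10000 ≡ 406 (mod 533)
6^64 ≡ 406^2 = 164836 ≡ 139 (mod 533)
6^128 ≡ 139^2 = 19321 ≡ 133 (mod 533)
133 = 128 + 4 + 1 in binary powers of 2.
So 6^133 ≡ 133 · 230 · 6 ≡ 188 (mod 533).
Squaring chain: 188 → 166; never reaches −1, so base 6 is a Miller–Rabin witness that 533 is composite.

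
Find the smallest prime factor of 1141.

7

1141 is odd.
Digit sum 7, not divisible by 3.
Ends in 1: not divisible by 5.
7: 1141 = 7·163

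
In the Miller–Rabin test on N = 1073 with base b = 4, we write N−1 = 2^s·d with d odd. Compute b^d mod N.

1073 − 1 = 1072 = 2^4 · 67, so d = 67.
4^1 ≡ 4 (mod 1073)
4^2 ≡ 4^2 = 16 ≡ 16 (mod 1073)
4^4 ≡ 16^2 = 256 ≡ 256 (mod 1073)
4^8 ≡ 256^2 = 65536 ≡ 83 (mod 1073)
4^16 ≡ 83^2 = 6889 ≡ 451 (mod 1073)
4^32 ≡ 451^2 = 203401 ≡ 604 (mod 1073)
4^64 ≡ 604^2 = 364816 ≡ 1069 (mod 1073)
67 = 64 + 2 + 1 in binary powers of 2.
So 4^67 ≡ 1069 · 16 · 4 ≡ 817 (mod 1073).
Squaring chain: 817 → 83 → 451 → 604; never reaches −1, so base 4 is a Miller–Rabin witness that 1073 is composite.

817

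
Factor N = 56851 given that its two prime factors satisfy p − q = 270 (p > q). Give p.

409

Since p = q + 270, we have 56851 = q(q + 270), so q² + 270q − 56851 = 0.
Discriminant: 270² + 4·56851 = 72900 + 227404 = 300304; √300304 = 548.
q = (−270 + 548)/2 = 139, and p = q + 270 = 409.
Check: 139 · 409 = 56851.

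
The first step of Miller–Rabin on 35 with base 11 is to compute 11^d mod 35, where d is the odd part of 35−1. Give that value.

35 − 1 = 34 = 2^1 · 17, so d = 17.
11^1 ≡ 11 (mod 35)
11^2 ≡ 11^2 = 121 ≡ 16 (mod 35)
11^4 ≡ 16^2 = 256 ≡ 11 (mod 35)
11^8 ≡ 11^2 = 121 ≡ 16 (mod 35)
11^16 ≡ 16^2 = 256 ≡ 11 (mod 35)
17 = 16 + 1 in binary powers of 2.
So 11^17 ≡ 11 · 11 ≡ 16 (mod 35).
Squaring chain: 16; never reaches −1, so base 11 is a Miller–Rabin witness that 35 is composite.

16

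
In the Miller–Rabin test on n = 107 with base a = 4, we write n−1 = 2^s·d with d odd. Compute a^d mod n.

107 − 1 = 106 = 2^1 · 53, so d = 53.
4^1 ≡ 4 (mod 107)
4^2 ≡ 4^2 = 16 ≡ 16 (mod 107)
4^4 ≡ 16^2 = 256 ≡ 42 (mod 107)
4^8 ≡ 42^2 = 1764 ≡ 52 (mod 107)
4^16 ≡ 52^2 = 2704 ≡ 29 (mod 107)
4^32 ≡ 29^2 = 841 ≡ 92 (mod 107)
53 = 32 + 16 + 4 + 1 in binary powers of 2.
So 4^53 ≡ 92 · 29 · 42 · 4 ≡ 1 (mod 107).
Since 4^d ≡ 1 (mod 107), base 4 does not prove 107 composite.

1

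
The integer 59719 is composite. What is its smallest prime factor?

59719 is odd.
Digit sum 31, not divisible by 3.
Ends in 9: not divisible by 5.
7: 59719 = 7·8531 + 2
11: 59719 = 11·5429

11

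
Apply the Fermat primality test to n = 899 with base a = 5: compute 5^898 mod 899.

5^1 ≡ 5 (mod 899)
5^2 ≡ 5^2 = 25 ≡ 25 (mod 899)
5^4 ≡ 25^2 = 625 ≡ 625 (mod 899)
5^8 ≡ 625^2 = 390625 ≡ 459 (mod 899)
5^16 ≡ 459^2 = 210681 ≡ 315 (mod 899)
5^32 ≡ 315^2 = 99225 ≡ 335 (mod 899)
5^64 ≡ 335^2 = 112225 ≡ 749 (mod 899)
5^128 ≡ 749^2 = 561001 ≡ 25 (mod 899)
5^256 ≡ 25^2 = 625 ≡ 625 (mod 899)
5^512 ≡ 625^2 = 390625 ≡ 459 (mod 899)
898 = 512 + 256 + 128 + 2 in binary powers of 2.
So 5^898 ≡ 459 · 625 · 25 · 25 ≡ 315 (mod 899).
Since 315 ≠ 1, base 5 is a Fermat witness: 899 is composite.

315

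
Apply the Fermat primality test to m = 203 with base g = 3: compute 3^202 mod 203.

3^1 ≡ 3 (mod 203)
3^2 ≡ 3^2 = 9 ≡ 9 (mod 203)
3^4 ≡ 9^2 = 81 ≡ 81 (mod 203)
3^8 ≡ 81^2 = 6561 ≡ 65 (mod 203)
3^16 ≡ 65^2 = 4225 ≡ 165 (mod 203)
3^32 ≡ 165^2 = 27225 ≡ 23 (mod 203)
3^64 ≡ 23^2 = 529 ≡ 123 (mod 203)
3^128 ≡ 123^2 = 15129 ≡ 107 (mod 203)
202 = 128 + 64 + 8 + 2 in binary powers of 2.
So 3^202 ≡ 107 · 123 · 65 · 9 ≡ 4 (mod 203).
Since 4 ≠ 1, base 3 is a Fermat witness: 203 is composite.

4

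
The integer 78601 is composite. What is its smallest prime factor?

78601 is odd.
Digit sum 22, not divisible by 3.
Ends in 1: not divisible by 5.
7: 78601 = 7·11228 + 5
11: 78601 = 11·7145 + 6
13: 78601 = 13·6046 + 3
17: 78601 = 17·4623 + 10
19: 78601 = 19·4136 + 17
23: 78601 = 23·3417 + 10
29: 78601 = 29·2710 + 11
31: 78601 = 31·2535 + 16
37: 78601 = 37·2124 + 13
41: 78601 = 41·1917 + 4
43: 78601 = 43·1827 + 40
47: 78601 = 47·1672 + 17
53: 78601 = 53·1483 + 2
59: 78601 = 59·1332 + 13
61: 78601 = 61·1288 + 33
67: 78601 = 67·1173 + 10
71: 78601 = 71·1107 + 4
73: 78601 = 73·1076 + 53
79: 78601 = 79·994 + 75
83: 78601 = 83·947

83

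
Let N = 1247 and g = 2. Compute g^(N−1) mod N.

2^1 ≡ 2 (mod 1247)
2^2 ≡ 2^2 = 4 ≡ 4 (mod 1247)
2^4 ≡ 4^2 = 16 ≡ 16 (mod 1247)
2^8 ≡ 16^2 = 256 ≡ 256 (mod 1247)
2^16 ≡ 256^2 = 65536 ≡ 692 (mod 1247)
2^32 ≡ 692^2 = 478864 ≡ 16 (mod 1247)
2^64 ≡ 16^2 = 256 ≡ 256 (mod 1247)
2^128 ≡ 256^2 = 65536 ≡ 692 (mod 1247)
2^256 ≡ 692^2 = 478864 ≡ 16 (mod 1247)
2^512 ≡ 16^2 = 256 ≡ 256 (mod 1247)
2^1024 ≡ 256^2 = 65536 ≡ 692 (mod 1247)
1246 = 1024 + 128 + 64 + 16 + 8 + 4 + 2 in binary powers of 2.
So 2^1246 ≡ 692 · 692 · 256 · 692 · 256 · 16 · 4 ≡ 173 (mod 1247).
Since 173 ≠ 1, base 2 is a Fermat witness: 1247 is composite.

173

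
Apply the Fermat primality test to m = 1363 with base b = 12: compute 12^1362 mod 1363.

12^1 ≡ 12 (mod 1363)
12^2 ≡ 12^2 = 144 ≡ 144 (mod 1363)
12^4 ≡ 144^2 = 20736 ≡ 291 (mod 1363)
12^8 ≡ 291^2 = 84681 ≡ 175 (mod 1363)
12^16 ≡ 175^2 = 30625 ≡ 639 (mod 1363)
12^32 ≡ 639^2 = 408321 ≡ 784 (mod 1363)
12^64 ≡ 784^2 = 614656 ≡ 1306 (mod 1363)
12^128 ≡ 1306^2 = 1705636 ≡ 523 (mod 1363)
12^256 ≡ 523^2 = 273529 ≡ 929 (mod 1363)
12^512 ≡ 929^2 = 863041 ≡ 262 (mod 1363)
12^1024 ≡ 262^2 = 68644 ≡ 494 (mod 1363)
1362 = 1024 + 256 + 64 + 16 + 2 in binary powers of 2.
So 12^1362 ≡ 494 · 929 · 1306 · 639 · 144 ≡ 202 (mod 1363).
Since 202 ≠ 1, base 12 is a Fermat witness: 1363 is composite.

202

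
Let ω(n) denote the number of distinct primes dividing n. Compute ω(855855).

855855 = 3^2 · 95095
95095 = 5 · 19019
19019 = 7 · 2717
2717 = 11 · 247
247 = 13 · 19
855855 = 3^2 · 5 · 7 · 11 · 13 · 19, which has 6 distinct prime factors.

6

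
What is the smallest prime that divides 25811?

25811 is odd.
Digit sum 17, not divisible by 3.
Ends in 1: not divisible by 5.
7: 25811 = 7·3687 + 2
11: 25811 = 11·2346 + 5
13: 25811 = 13·1985 + 6
17: 25811 = 17·1518 + 5
19: 25811 = 19·1358 + 9
23: 25811 = 23·1122 + 5
29: 25811 = 29·890 + 1
31: 25811 = 31·832 + 19
37: 25811 = 37·697 + 22
41: 25811 = 41·629 + 22
43: 25811 = 43·600 + 11
47: 25811 = 47·549 + 8
53: 25811 = 53·487

53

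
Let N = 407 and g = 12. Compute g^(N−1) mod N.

12^1 ≡ 12 (mod 407)
12^2 ≡ 12^2 = 144 ≡ 144 (mod 407)
12^4 ≡ 144^2 = 20736 ≡ 386 (mod 407)
12^8 ≡ 386^2 = 148996 ≡ 34 (mod 407)
12^16 ≡ 34^2 = 1156 ≡ 342 (mod 407)
12^32 ≡ 342^2 = 116964 ≡ 155 (mod 407)
12^64 ≡ 155^2 = 24025 ≡ 12 (mod 407)
12^128 ≡ 12^2 = 144 ≡ 144 (mod 407)
12^256 ≡ 144^2 = 20736 ≡ 386 (mod 407)
406 = 256 + 128 + 16 + 4 + 2 in binary powers of 2.
So 12^406 ≡ 386 · 144 · 342 · 386 · 144 ≡ 12 (mod 407).
Since 12 ≠ 1, base 12 is a Fermat witness: 407 is composite.

12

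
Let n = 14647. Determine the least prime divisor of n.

97

14647 is odd.
Digit sum 22, not divisible by 3.
Ends in 7: not divisible by 5.
7: 14647 = 7·2092 + 3
11: 14647 = 11·1331 + 6
13: 14647 = 13·1126 + 9
17: 14647 = 17·861 + 10
19: 14647 = 19·770 + 17
23: 14647 = 23·636 + 19
29: 14647 = 29·505 + 2
31: 14647 = 31·472 + 15
37: 14647 = 37·395 + 32
41: 14647 = 41·357 + 10
43: 14647 = 43·340 + 27
47: 14647 = 47·311 + 30
53: 14647 = 53·276 + 19
59: 14647 = 59·248 + 15
61: 14647 = 61·240 + 7
67: 14647 = 67·218 + 41
71: 14647 = 71·206 + 21
73: 14647 = 73·200 + 47
79: 14647 = 79·185 + 32
83: 14647 = 83·176 + 39
89: 14647 = 89·164 + 51
97: 14647 = 97·151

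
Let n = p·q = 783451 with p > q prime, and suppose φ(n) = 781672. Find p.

983

φ(n) = (p−1)(q−1) = n − (p+q) + 1, so p + q = 783451 − 781672 + 1 = 1780.
p and q are the roots of t² − 1780t + 783451 = 0.
Discriminant: 1780² − 4·783451 = 3168400 − 3133804 = 34596; √34596 = 186.
q = (1780 − 186)/2 = 797, p = (1780 + 186)/2 = 983.
Check: 797 · 983 = 783451.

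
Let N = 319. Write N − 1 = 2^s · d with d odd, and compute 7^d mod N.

319 − 1 = 318 = 2^1 · 159, so d = 159.
7^1 ≡ 7 (mod 319)
7^2 ≡ 7^2 = 49 ≡ 49 (mod 319)
7^4 ≡ 49^2 = 2401 ≡ 168 (mod 319)
7^8 ≡ 168^2 = 28224 ≡ 152 (mod 319)
7^16 ≡ 152^2 = 23104 ≡ 136 (mod 319)
7^32 ≡ 136^2 = 18496 ≡ 313 (mod 319)
7^64 ≡ 313^2 = 97969 ≡ 36 (mod 319)
7^128 ≡ 36^2 = 1296 ≡ 20 (mod 319)
159 = 128 + 16 + 8 + 4 + 2 + 1 in binary powers of 2.
So 7^159 ≡ 20 · 136 · 152 · 168 · 49 · 7 ≡ 74 (mod 319).
Squaring chain: 74; never reaches −1, so base 7 is a Miller–Rabin witness that 319 is composite.

74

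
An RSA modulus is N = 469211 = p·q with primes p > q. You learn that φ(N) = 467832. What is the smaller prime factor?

φ(n) = (p−1)(q−1) = n − (p+q) + 1, so p + q = 469211 − 467832 + 1 = 1380.
p and q are the roots of t² − 1380t + 469211 = 0.
Discriminant: 1380² − 4·469211 = 1904400 − 1876844 = 27556; √27556 = 166.
q = (1380 − 166)/2 = 607, p = (1380 + 166)/2 = 773.
Check: 607 · 773 = 469211.

607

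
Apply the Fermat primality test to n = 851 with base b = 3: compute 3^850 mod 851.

3^1 ≡ 3 (mod 851)
3^2 ≡ 3^2 = 9 ≡ 9 (mod 851)
3^4 ≡ 9^2 = 81 ≡ 81 (mod 851)
3^8 ≡ 81^2 = 6561 ≡ 604 (mod 851)
3^16 ≡ 604^2 = 364816 ≡ 588 (mod 851)
3^32 ≡ 588^2 = 345744 ≡ 238 (mod 851)
3^64 ≡ 238^2 = 56644 ≡ 478 (mod 851)
3^128 ≡ 478^2 = 228484 ≡ 416 (mod 851)
3^256 ≡ 416^2 = 173056 ≡ 303 (mod 851)
3^512 ≡ 303^2 = 91809 ≡ 752 (mod 851)
850 = 512 + 256 + 64 + 16 + 2 in binary powers of 2.
So 3^850 ≡ 752 · 303 · 478 · 588 · 9 ≡ 303 (mod 851).
Since 303 ≠ 1, base 3 is a Fermat witness: 851 is composite.

303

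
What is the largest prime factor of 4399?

83

4399 = 53 · 83
83 is prime.
So 4399 = 53 · 83; the largest prime factor is 83.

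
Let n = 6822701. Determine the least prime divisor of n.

59

6822701 is odd.
Digit sum 26, not divisible by 3.
Ends in 1: not divisible by 5.
7: 6822701 = 7·974671 + 4
11: 6822701 = 11·620245 + 6
13: 6822701 = 13·524823 + 2
17: 6822701 = 17·401335 + 6
19: 6822701 = 19·359089 + 10
23: 6822701 = 23·296639 + 4
29: 6822701 = 29·235265 + 16
31: 6822701 = 31·220087 + 4
37: 6822701 = 37·184397 + 12
41: 6822701 = 41·166407 + 14
43: 6822701 = 43·158667 + 20
47: 6822701 = 47·145163 + 40
53: 6822701 = 53·128730 + 11
59: 6822701 = 59·115639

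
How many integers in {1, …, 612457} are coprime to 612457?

Factor: 612457 = 47 · 83 · 157.
φ(612457) = (47−1) · (83−1) · (157−1) = 46 · 82 · 156 = 588432.

588432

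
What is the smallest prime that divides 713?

23

713 is odd.
Digit sum 11, not divisible by 3.
Ends in 3: not divisible by 5.
7: 713 = 7·101 + 6
11: 713 = 11·64 + 9
13: 713 = 13·54 + 11
17: 713 = 17·41 + 16
19: 713 = 19·37 + 10
23: 713 = 23·31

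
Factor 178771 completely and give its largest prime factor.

178771 = 19 · 9409
9409 = 97 · 97
97 = 97 · 1
So 178771 = 19 · 97^2; the largest prime factor is 97.

97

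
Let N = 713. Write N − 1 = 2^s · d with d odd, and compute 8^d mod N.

713 − 1 = 712 = 2^3 · 89, so d = 89.
8^1 ≡ 8 (mod 713)
8^2 ≡ 8^2 = 64 ≡ 64 (mod 713)
8^4 ≡ 64^2 = 4096 ≡ 531 (mod 713)
8^8 ≡ 531^2 = 281961 ≡ 326 (mod 713)
8^16 ≡ 326^2 = 106276 ≡ 39 (mod 713)
8^32 ≡ 39^2 = 1521 ≡ 95 (mod 713)
8^64 ≡ 95^2 = 9025 ≡ 469 (mod 713)
89 = 64 + 16 + 8 + 1 in binary powers of 2.
So 8^89 ≡ 469 · 39 · 326 · 8 ≡ 376 (mod 713).
Squaring chain: 376 → 202 → 163; never reaches −1, so base 8 is a Miller–Rabin witness that 713 is composite.

376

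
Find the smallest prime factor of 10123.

53

10123 is odd.
Digit sum 7, not divisible by 3.
Ends in 3: not divisible by 5.
7: 10123 = 7·1446 + 1
11: 10123 = 11·920 + 3
13: 10123 = 13·778 + 9
17: 10123 = 17·595 + 8
19: 10123 = 19·532 + 15
23: 10123 = 23·440 + 3
29: 10123 = 29·349 + 2
31: 10123 = 31·326 + 17
37: 10123 = 37·273 + 22
41: 10123 = 41·246 + 37
43: 10123 = 43·235 + 18
47: 10123 = 47·215 + 18
53: 10123 = 53·191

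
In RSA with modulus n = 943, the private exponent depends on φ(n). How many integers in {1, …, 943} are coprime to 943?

880

Factor: 943 = 23 · 41.
φ(943) = (23−1) · (41−1) = 22 · 40 = 880.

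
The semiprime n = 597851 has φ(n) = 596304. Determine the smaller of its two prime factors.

φ(n) = (p−1)(q−1) = n − (p+q) + 1, so p + q = 597851 − 596304 + 1 = 1548.
p and q are the roots of t² − 1548t + 597851 = 0.
Discriminant: 1548² − 4·597851 = 2396304 − 2391404 = 4900; √4900 = 70.
q = (1548 − 70)/2 = 739, p = (1548 + 70)/2 = 809.
Check: 739 · 809 = 597851.

739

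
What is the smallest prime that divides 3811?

3811 is odd.
Digit sum 13, not divisible by 3.
Ends in 1: not divisible by 5.
7: 3811 = 7·544 + 3
11: 3811 = 11·346 + 5
13: 3811 = 13·293 + 2
17: 3811 = 17·224 + 3
19: 3811 = 19·200 + 11
23: 3811 = 23·165 + 16
29: 3811 = 29·131 + 12
31: 3811 = 31·122 + 29
37: 3811 = 37·103

37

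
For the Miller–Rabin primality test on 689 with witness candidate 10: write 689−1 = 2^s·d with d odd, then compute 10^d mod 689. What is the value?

689 − 1 = 688 = 2^4 · 43, so d = 43.
10^1 ≡ 10 (mod 689)
10^2 ≡ 10^2 = 100 ≡ 100 (mod 689)
10^4 ≡ 100^2 = 10000 ≡ 354 (mod 689)
10^8 ≡ 354^2 = 125316 ≡ 607 (mod 689)
10^16 ≡ 607^2 = 368449 ≡ 523 (mod 689)
10^32 ≡ 523^2 = 273529 ≡ 685 (mod 689)
43 = 32 + 8 + 2 + 1 in binary powers of 2.
So 10^43 ≡ 685 · 607 · 100 · 10 ≡ 36 (mod 689).
Squaring chain: 36 → 607 → 523 → 685; never reaches −1, so base 10 is a Miller–Rabin witness that 689 is composite.

36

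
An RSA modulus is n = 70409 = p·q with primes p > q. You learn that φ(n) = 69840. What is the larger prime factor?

φ(n) = (p−1)(q−1) = n − (p+q) + 1, so p + q = 70409 − 69840 + 1 = 570.
p and q are the roots of t² − 570t + 70409 = 0.
Discriminant: 570² − 4·70409 = 324900 − 281636 = 43264; √43264 = 208.
q = (570 − 208)/2 = 181, p = (570 + 208)/2 = 389.
Check: 181 · 389 = 70409.

389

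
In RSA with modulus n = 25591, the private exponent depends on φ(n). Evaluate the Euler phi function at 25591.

25272

Factor: 25591 = 157 · 163.
φ(25591) = (157−1) · (163−1) = 156 · 162 = 25272.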